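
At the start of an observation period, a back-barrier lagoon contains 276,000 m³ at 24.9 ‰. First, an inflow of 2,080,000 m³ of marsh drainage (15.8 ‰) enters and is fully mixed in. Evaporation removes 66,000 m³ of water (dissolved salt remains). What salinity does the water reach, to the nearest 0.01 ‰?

After mixing: salt = 276,000×24.9 + 2,080,000×15.8 = 39,736,400; volume = 2,356,000 m³
After evaporation: salt unchanged = 39,736,400; volume = 2,356,000 − 66,000 = 2,290,000 m³
S = 39,736,400 / 2,290,000 = 17.3521 ‰

17.35 ‰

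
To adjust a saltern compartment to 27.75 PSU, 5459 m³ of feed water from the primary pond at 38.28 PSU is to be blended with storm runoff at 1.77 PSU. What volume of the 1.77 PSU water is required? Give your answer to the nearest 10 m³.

Salt balance: 5,459×38.28 + V×1.77 = (5,459+V)×27.75
208,970.52 + 1.77V = 151,487.25 + 27.75V
57,483.27 = 25.98V
V = 2,212.6 m³

2210 m³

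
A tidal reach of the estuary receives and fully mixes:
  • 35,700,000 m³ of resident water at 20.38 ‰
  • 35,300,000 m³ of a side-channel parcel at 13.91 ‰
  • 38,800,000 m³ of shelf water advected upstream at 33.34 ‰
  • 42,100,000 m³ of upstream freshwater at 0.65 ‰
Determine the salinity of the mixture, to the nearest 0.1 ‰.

16.7 ‰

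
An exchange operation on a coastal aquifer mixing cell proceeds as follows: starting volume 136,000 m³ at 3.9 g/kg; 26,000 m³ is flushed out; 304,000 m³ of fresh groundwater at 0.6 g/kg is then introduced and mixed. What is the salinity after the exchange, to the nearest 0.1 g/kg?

1.5 g/kg

Remaining after removal: 110,000 m³ at 3.9 g/kg (salt = 429,000)
After addition: salt = 429,000 + 304,000×0.6 = 611,400; volume = 414,000 m³
S = 611,400 / 414,000 = 1.4768 g/kg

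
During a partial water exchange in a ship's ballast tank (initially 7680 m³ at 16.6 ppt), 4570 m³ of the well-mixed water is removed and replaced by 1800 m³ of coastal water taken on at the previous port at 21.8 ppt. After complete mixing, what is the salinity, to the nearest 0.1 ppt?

Remaining after removal: 3,110 m³ at 16.6 ppt (salt = 51,626)
After addition: salt = 51,626 + 1,800×21.8 = 90,866; volume = 4,910 m³
S = 90,866 / 4,910 = 18.5063 ppt

18.5 ppt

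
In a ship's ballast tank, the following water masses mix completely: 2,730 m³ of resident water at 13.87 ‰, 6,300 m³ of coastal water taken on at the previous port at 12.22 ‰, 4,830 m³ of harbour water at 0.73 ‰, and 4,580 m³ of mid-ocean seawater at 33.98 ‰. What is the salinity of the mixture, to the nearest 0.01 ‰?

14.86 ‰

Conserving salt mass:
salt = 2,730×13.87 + 6,300×12.22 + 4,830×0.73 + 4,580×33.98 = 37,865.1 + 76,986 + 3,525.9 + 155,628.4 = 274,005.4
volume = 2,730 + 6,300 + 4,830 + 4,580 = 18,440 m³
S = 274,005.4 / 18,440 = 14.8593 ‰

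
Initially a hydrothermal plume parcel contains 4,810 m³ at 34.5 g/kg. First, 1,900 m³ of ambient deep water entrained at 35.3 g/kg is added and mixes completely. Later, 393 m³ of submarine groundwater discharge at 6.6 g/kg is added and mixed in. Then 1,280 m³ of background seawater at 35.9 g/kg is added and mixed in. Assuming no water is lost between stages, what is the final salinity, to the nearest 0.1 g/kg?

Weighted by volume,
Initial salt = 4,810×34.5 = 165,945
After stage 1: salt = 165,945 + 1,900×35.3 = 233,015; volume = 6,710 m³; S = 34.727 g/kg
After stage 2: salt = 233,015 + 393×6.6 = 235,608.8; volume = 7,103 m³; S = 33.17 g/kg
After stage 3: salt = 235,608.8 + 1,280×35.9 = 281,560.8; volume = 8,383 m³
S = 281,560.8 / 8,383 = 33.5871 g/kg

33.6 g/kg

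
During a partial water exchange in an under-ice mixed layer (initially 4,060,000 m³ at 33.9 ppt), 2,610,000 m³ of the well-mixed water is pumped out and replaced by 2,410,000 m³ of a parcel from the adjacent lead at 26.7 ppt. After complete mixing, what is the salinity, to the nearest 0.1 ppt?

29.4 ppt

Remaining after removal: 1,450,000 m³ at 33.9 ppt (salt = 49,155,000)
After addition: salt = 49,155,000 + 2,410,000×26.7 = 113,502,000; volume = 3,860,000 m³
S = 113,502,000 / 3,860,000 = 29.4047 ppt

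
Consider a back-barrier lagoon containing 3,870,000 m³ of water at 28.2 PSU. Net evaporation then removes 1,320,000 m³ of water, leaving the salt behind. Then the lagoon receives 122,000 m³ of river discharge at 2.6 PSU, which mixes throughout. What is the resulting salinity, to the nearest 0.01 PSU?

40.96 PSU

After evaporation: salt = 3,870,000×28.2 = 109,134,000; volume = 3,870,000 − 1,320,000 = 2,550,000 m³
After mixing: salt = 109,134,000 + 122,000×2.6 = 109,451,200; volume = 2,550,000 + 122,000 = 2,672,000 m³
S = 109,451,200 / 2,672,000 = 40.9623 PSU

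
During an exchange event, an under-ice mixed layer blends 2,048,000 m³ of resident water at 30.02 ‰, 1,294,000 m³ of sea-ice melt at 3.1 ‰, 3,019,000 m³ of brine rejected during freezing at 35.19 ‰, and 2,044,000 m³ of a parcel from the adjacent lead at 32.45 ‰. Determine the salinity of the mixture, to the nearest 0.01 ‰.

28.32 ‰

Weighted by volume,
salt = 2,048,000×30.02 + 1,294,000×3.1 + 3,019,000×35.19 + 2,044,000×32.45 = 61,480,960 + 4,011,400 + 106,238,610 + 66,327,800 = 238,058,770
volume = 2,048,000 + 1,294,000 + 3,019,000 + 2,044,000 = 8,405,000 m³
S = 238,058,770 / 8,405,000 = 28.3235 ‰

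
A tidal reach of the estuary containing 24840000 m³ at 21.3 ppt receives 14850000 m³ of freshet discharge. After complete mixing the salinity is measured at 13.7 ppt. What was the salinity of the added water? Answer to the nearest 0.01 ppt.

Salt balance: 24,840,000×21.3 + 14,850,000×S = 39,690,000×13.7
529,092,000 + 14,850,000·S = 543,753,000
S = (543,753,000 − 529,092,000) / 14,850,000 = 0.9873 ppt

0.99 ppt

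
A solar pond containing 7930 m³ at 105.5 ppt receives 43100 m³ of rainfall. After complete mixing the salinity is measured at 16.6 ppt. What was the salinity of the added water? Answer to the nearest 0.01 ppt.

Salt balance: 7,930×105.5 + 43,100×S = 51,030×16.6
836,615 + 43,100·S = 847,098
S = (847,098 − 836,615) / 43,100 = 0.2432 ppt

0.24 ppt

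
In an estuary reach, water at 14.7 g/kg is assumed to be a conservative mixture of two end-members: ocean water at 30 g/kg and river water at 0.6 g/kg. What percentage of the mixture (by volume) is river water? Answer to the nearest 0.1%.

52.0%

Let f be the freshwater fraction. Salt balance per unit volume:
f×0.6 + (1−f)×30 = 14.7
f = (30 − 14.7) / (30 − 0.6) = 15.3/29.4 = 0.5204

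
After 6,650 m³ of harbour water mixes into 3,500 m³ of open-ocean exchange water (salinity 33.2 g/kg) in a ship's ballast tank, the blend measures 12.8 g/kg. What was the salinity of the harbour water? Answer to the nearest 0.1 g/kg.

2.1 g/kg

Salt balance: 3,500×33.2 + 6,650×S = 10,150×12.8
116,200 + 6,650·S = 129,920
S = (129,920 − 116,200) / 6,650 = 2.0632 g/kg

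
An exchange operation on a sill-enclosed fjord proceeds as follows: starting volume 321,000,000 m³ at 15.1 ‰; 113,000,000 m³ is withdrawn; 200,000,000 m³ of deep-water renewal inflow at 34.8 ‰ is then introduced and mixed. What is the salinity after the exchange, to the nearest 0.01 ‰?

24.76 ‰

Remaining after removal: 208,000,000 m³ at 15.1 ‰ (salt = 3,140,800,000)
After addition: salt = 3,140,800,000 + 200,000,000×34.8 = 10,100,800,000; volume = 408,000,000 m³
S = 10,100,800,000 / 408,000,000 = 24.7569 ‰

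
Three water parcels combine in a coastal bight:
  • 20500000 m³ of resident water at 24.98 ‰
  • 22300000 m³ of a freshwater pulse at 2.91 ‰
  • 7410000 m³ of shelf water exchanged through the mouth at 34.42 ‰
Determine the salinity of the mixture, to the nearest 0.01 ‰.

16.57 ‰

Salt balance:
salt = 20,500,000×24.98 + 22,300,000×2.91 + 7,410,000×34.42 = 512,090,000 + 64,893,000 + 255,052,200 = 832,035,200
volume = 20,500,000 + 22,300,000 + 7,410,000 = 50,210,000 m³
S = 832,035,200 / 50,210,000 = 16.5711 ‰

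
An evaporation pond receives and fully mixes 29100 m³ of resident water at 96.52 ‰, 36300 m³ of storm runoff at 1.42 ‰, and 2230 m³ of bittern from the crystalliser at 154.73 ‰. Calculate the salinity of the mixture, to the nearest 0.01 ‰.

47.40 ‰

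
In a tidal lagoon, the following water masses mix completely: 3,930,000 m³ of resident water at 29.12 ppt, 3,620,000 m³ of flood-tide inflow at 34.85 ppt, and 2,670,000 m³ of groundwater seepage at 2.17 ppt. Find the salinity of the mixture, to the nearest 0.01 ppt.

By conservation of dissolved salt,
salt = 3,930,000×29.12 + 3,620,000×34.85 + 2,670,000×2.17 = 114,441,600 + 126,157,000 + 5,793,900 = 246,392,500
volume = 3,930,000 + 3,620,000 + 2,670,000 = 10,220,000 m³
S = 246,392,500 / 10,220,000 = 24.1089 ppt

24.11 ppt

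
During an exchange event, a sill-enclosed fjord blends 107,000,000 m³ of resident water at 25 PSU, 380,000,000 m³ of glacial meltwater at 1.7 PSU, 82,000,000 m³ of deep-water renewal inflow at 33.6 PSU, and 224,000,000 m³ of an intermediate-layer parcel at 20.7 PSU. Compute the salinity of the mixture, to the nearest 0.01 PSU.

By conservation of dissolved salt,
salt = 107,000,000×25 + 380,000,000×1.7 + 82,000,000×33.6 + 224,000,000×20.7 = 2,675,000,000 + 646,000,000 + 2,755,200,000 + 4,636,800,000 = 10,713,000,000
volume = 107,000,000 + 380,000,000 + 82,000,000 + 224,000,000 = 793,000,000 m³
S = 10,713,000,000 / 793,000,000 = 13.5095 PSU

13.51 PSU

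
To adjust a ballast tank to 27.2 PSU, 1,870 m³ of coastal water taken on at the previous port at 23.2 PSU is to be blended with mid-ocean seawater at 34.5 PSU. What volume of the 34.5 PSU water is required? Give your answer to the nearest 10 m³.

Salt balance: 1,870×23.2 + V×34.5 = (1,870+V)×27.2
43,384 + 34.5V = 50,864 + 27.2V
7,480 = 7.3V
V = 1,024.66 m³

1020 m³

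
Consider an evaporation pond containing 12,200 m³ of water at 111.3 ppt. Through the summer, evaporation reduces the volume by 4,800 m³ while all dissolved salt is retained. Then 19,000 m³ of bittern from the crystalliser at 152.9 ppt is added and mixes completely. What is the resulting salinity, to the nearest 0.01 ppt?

161.48 ppt

After evaporation: salt = 12,200×111.3 = 1,357,860; volume = 12,200 − 4,800 = 7,400 m³
After mixing: salt = 1,357,860 + 19,000×152.9 = 4,262,960; volume = 7,400 + 19,000 = 26,400 m³
S = 4,262,960 / 26,400 = 161.4758 ppt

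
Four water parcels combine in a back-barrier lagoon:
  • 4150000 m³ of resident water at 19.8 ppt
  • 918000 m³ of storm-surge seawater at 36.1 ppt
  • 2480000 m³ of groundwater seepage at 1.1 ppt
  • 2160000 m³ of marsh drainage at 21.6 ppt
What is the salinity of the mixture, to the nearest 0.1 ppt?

Salt balance:
salt = 4,150,000×19.8 + 918,000×36.1 + 2,480,000×1.1 + 2,160,000×21.6 = 82,170,000 + 33,139,800 + 2,728,000 + 46,656,000 = 164,693,800
volume = 4,150,000 + 918,000 + 2,480,000 + 2,160,000 = 9,708,000 m³
S = 164,693,800 / 9,708,000 = 16.965 ppt

17.0 ppt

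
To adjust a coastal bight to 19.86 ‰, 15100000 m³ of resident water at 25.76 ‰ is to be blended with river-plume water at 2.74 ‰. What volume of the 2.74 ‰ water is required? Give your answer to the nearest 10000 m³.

5200000 m³

Salt balance: 15,100,000×25.76 + V×2.74 = (15,100,000+V)×19.86
388,976,000 + 2.74V = 299,886,000 + 19.86V
89,090,000 = 17.12V
V = 5,203,855.14 m³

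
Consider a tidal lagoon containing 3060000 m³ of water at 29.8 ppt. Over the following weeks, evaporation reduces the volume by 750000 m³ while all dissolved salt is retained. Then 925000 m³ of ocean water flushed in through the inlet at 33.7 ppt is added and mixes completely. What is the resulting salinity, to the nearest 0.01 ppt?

37.82 ppt

After evaporation: salt = 3,060,000×29.8 = 91,188,000; volume = 3,060,000 − 750,000 = 2,310,000 m³
After mixing: salt = 91,188,000 + 925,000×33.7 = 122,360,500; volume = 2,310,000 + 925,000 = 3,235,000 m³
S = 122,360,500 / 3,235,000 = 37.824 ppt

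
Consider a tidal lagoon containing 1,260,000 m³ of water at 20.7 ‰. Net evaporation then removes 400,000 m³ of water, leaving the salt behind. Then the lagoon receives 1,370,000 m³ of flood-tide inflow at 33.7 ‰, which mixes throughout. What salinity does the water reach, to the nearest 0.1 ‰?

32.4 ‰

After evaporation: salt = 1,260,000×20.7 = 26,082,000; volume = 1,260,000 − 400,000 = 860,000 m³
After mixing: salt = 26,082,000 + 1,370,000×33.7 = 72,251,000; volume = 860,000 + 1,370,000 = 2,230,000 m³
S = 72,251,000 / 2,230,000 = 32.3996 ‰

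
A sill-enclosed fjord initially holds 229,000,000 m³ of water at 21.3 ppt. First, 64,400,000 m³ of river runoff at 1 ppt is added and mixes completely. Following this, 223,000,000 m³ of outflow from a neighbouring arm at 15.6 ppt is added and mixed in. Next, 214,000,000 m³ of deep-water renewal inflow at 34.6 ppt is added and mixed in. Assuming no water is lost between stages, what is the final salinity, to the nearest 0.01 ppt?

Weighted by volume,
Initial salt = 229,000,000×21.3 = 4,877,700,000
After stage 1: salt = 4,877,700,000 + 64,400,000×1 = 4,942,100,000; volume = 293,400,000 m³; S = 16.844 ppt
After stage 2: salt = 4,942,100,000 + 223,000,000×15.6 = 8,420,900,000; volume = 516,400,000 m³; S = 16.307 ppt
After stage 3: salt = 8,420,900,000 + 214,000,000×34.6 = 15,825,300,000; volume = 730,400,000 m³
S = 15,825,300,000 / 730,400,000 = 21.6666 ppt

21.67 ppt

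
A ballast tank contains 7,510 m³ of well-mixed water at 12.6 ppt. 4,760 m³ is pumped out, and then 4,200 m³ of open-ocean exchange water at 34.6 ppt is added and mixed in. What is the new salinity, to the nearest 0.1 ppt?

Remaining after removal: 2,750 m³ at 12.6 ppt (salt = 34,650)
After addition: salt = 34,650 + 4,200×34.6 = 179,970; volume = 6,950 m³
S = 179,970 / 6,950 = 25.895 ppt

25.9 ppt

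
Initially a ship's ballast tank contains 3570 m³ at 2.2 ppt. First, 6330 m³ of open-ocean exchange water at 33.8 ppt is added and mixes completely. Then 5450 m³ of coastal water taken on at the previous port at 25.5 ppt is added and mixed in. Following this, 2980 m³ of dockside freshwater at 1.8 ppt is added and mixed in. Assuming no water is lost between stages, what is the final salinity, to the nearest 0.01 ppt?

19.98 ppt

Salt balance:
Initial salt = 3,570×2.2 = 7,854
After stage 1: salt = 7,854 + 6,330×33.8 = 221,808; volume = 9,900 m³; S = 22.405 ppt
After stage 2: salt = 221,808 + 5,450×25.5 = 360,783; volume = 15,350 m³; S = 23.504 ppt
After stage 3: salt = 360,783 + 2,980×1.8 = 366,147; volume = 18,330 m³
S = 366,147 / 18,330 = 19.9753 ppt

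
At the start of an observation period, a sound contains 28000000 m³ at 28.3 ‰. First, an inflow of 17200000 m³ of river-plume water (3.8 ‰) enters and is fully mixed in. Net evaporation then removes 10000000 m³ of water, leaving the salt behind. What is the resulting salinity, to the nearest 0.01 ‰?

After mixing: salt = 28,000,000×28.3 + 17,200,000×3.8 = 857,760,000; volume = 45,200,000 m³
After evaporation: salt unchanged = 857,760,000; volume = 45,200,000 − 10,000,000 = 35,200,000 m³
S = 857,760,000 / 35,200,000 = 24.3682 ‰

24.37 ‰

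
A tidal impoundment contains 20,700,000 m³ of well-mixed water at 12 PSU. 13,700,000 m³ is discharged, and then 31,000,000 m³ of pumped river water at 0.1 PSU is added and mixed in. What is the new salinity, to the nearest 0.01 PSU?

2.29 PSU

Remaining after removal: 7,000,000 m³ at 12 PSU (salt = 84,000,000)
After addition: salt = 84,000,000 + 31,000,000×0.1 = 87,100,000; volume = 38,000,000 m³
S = 87,100,000 / 38,000,000 = 2.2921 PSU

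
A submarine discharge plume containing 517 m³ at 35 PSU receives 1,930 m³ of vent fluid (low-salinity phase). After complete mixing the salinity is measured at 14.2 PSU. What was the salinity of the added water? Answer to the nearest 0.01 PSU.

8.63 PSU

Salt balance: 517×35 + 1,930×S = 2,447×14.2
18,095 + 1,930·S = 34,747.4
S = (34,747.4 − 18,095) / 1,930 = 8.6282 PSU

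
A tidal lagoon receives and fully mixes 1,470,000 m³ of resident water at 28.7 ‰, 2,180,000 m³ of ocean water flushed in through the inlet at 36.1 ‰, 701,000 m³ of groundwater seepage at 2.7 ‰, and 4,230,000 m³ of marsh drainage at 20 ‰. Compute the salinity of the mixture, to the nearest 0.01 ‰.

24.17 ‰

Conserving salt mass:
salt = 1,470,000×28.7 + 2,180,000×36.1 + 701,000×2.7 + 4,230,000×20 = 42,189,000 + 78,698,000 + 1,892,700 + 84,600,000 = 207,379,700
volume = 1,470,000 + 2,180,000 + 701,000 + 4,230,000 = 8,581,000 m³
S = 207,379,700 / 8,581,000 = 24.1673 ‰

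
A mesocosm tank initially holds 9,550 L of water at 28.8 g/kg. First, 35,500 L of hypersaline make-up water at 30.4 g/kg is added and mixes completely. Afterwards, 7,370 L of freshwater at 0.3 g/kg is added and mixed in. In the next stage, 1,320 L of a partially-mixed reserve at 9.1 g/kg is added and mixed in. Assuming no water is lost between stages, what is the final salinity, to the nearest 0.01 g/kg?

25.46 g/kg

Weighted by volume,
Initial salt = 9,550×28.8 = 275,040
After stage 1: salt = 275,040 + 35,500×30.4 = 1,354,240; volume = 45,050 L; S = 30.061 g/kg
After stage 2: salt = 1,354,240 + 7,370×0.3 = 1,356,451; volume = 52,420 L; S = 25.877 g/kg
After stage 3: salt = 1,356,451 + 1,320×9.1 = 1,368,463; volume = 53,740 L
S = 1,368,463 / 53,740 = 25.4645 g/kg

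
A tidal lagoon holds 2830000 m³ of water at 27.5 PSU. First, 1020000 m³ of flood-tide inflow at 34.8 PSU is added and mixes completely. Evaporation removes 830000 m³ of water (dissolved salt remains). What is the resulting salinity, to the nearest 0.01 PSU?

37.52 PSU

After mixing: salt = 2,830,000×27.5 + 1,020,000×34.8 = 113,321,000; volume = 3,850,000 m³
After evaporation: salt unchanged = 113,321,000; volume = 3,850,000 − 830,000 = 3,020,000 m³
S = 113,321,000 / 3,020,000 = 37.5235 PSU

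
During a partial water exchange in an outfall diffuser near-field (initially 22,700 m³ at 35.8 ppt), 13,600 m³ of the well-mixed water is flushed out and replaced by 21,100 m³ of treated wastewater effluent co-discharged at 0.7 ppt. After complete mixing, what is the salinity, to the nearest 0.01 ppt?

Remaining after removal: 9,100 m³ at 35.8 ppt (salt = 325,780)
After addition: salt = 325,780 + 21,100×0.7 = 340,550; volume = 30,200 m³
S = 340,550 / 30,200 = 11.2765 ppt

11.28 ppt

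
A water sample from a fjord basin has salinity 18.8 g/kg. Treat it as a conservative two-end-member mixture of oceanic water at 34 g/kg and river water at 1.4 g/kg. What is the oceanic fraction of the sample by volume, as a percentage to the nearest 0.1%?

53.4%

Let g be the oceanic fraction. Salt balance per unit volume:
g×34 + (1−g)×1.4 = 18.8
g = (18.8 − 1.4) / (34 − 1.4) = 17.4/32.6 = 0.5337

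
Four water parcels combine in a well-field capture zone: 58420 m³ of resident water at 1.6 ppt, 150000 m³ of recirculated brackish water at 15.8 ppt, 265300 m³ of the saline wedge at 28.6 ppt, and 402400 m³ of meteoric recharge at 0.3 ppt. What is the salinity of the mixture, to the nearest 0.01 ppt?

Salt balance:
salt = 58,420×1.6 + 150,000×15.8 + 265,300×28.6 + 402,400×0.3 = 93,472 + 2,370,000 + 7,587,580 + 120,720 = 10,171,772
volume = 58,420 + 150,000 + 265,300 + 402,400 = 876,120 m³
S = 10,171,772 / 876,120 = 11.61 ppt

11.61 ppt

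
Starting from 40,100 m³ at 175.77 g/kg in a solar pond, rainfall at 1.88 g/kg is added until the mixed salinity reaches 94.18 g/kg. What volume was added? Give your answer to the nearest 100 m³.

35400 m³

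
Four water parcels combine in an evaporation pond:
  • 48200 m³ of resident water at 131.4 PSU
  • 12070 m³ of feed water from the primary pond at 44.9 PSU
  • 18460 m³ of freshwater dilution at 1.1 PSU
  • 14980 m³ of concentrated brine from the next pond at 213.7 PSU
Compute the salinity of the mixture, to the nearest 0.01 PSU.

107.75 PSU

Weighted by volume,
salt = 48,200×131.4 + 12,070×44.9 + 18,460×1.1 + 14,980×213.7 = 6,333,480 + 541,943 + 20,306 + 3,201,226 = 10,096,955
volume = 48,200 + 12,070 + 18,460 + 14,980 = 93,710 m³
S = 10,096,955 / 93,710 = 107.7468 PSU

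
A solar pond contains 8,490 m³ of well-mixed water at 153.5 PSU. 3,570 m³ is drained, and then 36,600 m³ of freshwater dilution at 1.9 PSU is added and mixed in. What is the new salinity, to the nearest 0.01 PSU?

19.86 PSU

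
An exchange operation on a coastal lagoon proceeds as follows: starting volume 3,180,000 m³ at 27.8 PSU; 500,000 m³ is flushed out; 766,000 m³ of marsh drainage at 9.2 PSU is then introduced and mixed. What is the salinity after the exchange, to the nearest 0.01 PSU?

Remaining after removal: 2,680,000 m³ at 27.8 PSU (salt = 74,504,000)
After addition: salt = 74,504,000 + 766,000×9.2 = 81,551,200; volume = 3,446,000 m³
S = 81,551,200 / 3,446,000 = 23.6655 PSU

23.67 PSU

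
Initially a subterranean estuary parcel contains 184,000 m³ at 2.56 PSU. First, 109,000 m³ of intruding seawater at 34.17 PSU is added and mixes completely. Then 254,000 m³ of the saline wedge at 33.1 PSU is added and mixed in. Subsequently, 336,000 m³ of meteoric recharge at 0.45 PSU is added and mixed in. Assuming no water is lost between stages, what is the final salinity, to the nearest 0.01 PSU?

Mass of salt is conserved:
Initial salt = 184,000×2.56 = 471,040
After stage 1: salt = 471,040 + 109,000×34.17 = 4,195,570; volume = 293,000 m³; S = 14.319 PSU
After stage 2: salt = 4,195,570 + 254,000×33.1 = 12,602,970; volume = 547,000 m³; S = 23.04 PSU
After stage 3: salt = 12,602,970 + 336,000×0.45 = 12,754,170; volume = 883,000 m³
S = 12,754,170 / 883,000 = 14.4441 PSU

14.44 PSU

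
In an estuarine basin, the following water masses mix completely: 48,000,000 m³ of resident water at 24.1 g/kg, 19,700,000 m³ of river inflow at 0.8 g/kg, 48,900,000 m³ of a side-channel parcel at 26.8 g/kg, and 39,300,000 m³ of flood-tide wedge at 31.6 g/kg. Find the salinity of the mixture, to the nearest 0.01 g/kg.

Conserving salt mass:
salt = 48,000,000×24.1 + 19,700,000×0.8 + 48,900,000×26.8 + 39,300,000×31.6 = 1,156,800,000 + 15,760,000 + 1,310,520,000 + 1,241,880,000 = 3,724,960,000
volume = 48,000,000 + 19,700,000 + 48,900,000 + 39,300,000 = 155,900,000 m³
S = 3,724,960,000 / 155,900,000 = 23.8933 g/kg

23.89 g/kg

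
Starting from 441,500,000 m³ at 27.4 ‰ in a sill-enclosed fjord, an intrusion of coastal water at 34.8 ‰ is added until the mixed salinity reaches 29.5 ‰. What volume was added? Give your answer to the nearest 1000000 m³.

Salt balance: 441,500,000×27.4 + V×34.8 = (441,500,000+V)×29.5
12,097,100,000 + 34.8V = 13,024,250,000 + 29.5V
927,150,000 = 5.3V
V = 174,933,962.26 m³

175000000 m³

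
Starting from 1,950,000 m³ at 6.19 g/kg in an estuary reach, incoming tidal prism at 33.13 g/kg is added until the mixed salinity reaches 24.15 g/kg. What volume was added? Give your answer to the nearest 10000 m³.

3900000 m³

Salt balance: 1,950,000×6.19 + V×33.13 = (1,950,000+V)×24.15
12,070,500 + 33.13V = 47,092,500 + 24.15V
35,022,000 = 8.98V
V = 3,900,000 m³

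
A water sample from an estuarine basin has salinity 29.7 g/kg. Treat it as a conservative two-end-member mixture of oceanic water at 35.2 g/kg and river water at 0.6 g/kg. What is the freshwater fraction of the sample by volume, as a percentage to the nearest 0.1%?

Let f be the freshwater fraction. Salt balance per unit volume:
f×0.6 + (1−f)×35.2 = 29.7
f = (35.2 − 29.7) / (35.2 − 0.6) = 5.5/34.6 = 0.159

15.9%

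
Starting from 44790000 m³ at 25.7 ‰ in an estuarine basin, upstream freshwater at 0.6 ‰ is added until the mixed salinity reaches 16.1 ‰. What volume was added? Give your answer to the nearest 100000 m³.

27700000 m³

Salt balance: 44,790,000×25.7 + V×0.6 = (44,790,000+V)×16.1
1,151,103,000 + 0.6V = 721,119,000 + 16.1V
429,984,000 = 15.5V
V = 27,740,903.23 m³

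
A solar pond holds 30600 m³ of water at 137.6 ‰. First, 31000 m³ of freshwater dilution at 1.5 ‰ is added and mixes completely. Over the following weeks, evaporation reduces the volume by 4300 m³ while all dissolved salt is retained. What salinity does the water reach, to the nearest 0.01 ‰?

After mixing: salt = 30,600×137.6 + 31,000×1.5 = 4,257,060; volume = 61,600 m³
After evaporation: salt unchanged = 4,257,060; volume = 61,600 − 4,300 = 57,300 m³
S = 4,257,060 / 57,300 = 74.2942 ‰

74.29 ‰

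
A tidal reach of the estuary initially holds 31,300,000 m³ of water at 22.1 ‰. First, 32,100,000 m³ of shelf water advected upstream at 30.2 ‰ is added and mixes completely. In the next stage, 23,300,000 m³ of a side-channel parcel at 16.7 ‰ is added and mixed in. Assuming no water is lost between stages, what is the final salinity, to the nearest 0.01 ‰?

23.65 ‰

Salt balance:
Initial salt = 31,300,000×22.1 = 691,730,000
After stage 1: salt = 691,730,000 + 32,100,000×30.2 = 1,661,150,000; volume = 63,400,000 m³; S = 26.201 ‰
After stage 2: salt = 1,661,150,000 + 23,300,000×16.7 = 2,050,260,000; volume = 86,700,000 m³
S = 2,050,260,000 / 86,700,000 = 23.6478 ‰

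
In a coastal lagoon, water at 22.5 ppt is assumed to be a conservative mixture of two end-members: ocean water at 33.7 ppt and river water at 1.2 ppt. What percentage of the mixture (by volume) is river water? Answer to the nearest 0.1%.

Let f be the freshwater fraction. Salt balance per unit volume:
f×1.2 + (1−f)×33.7 = 22.5
f = (33.7 − 22.5) / (33.7 − 1.2) = 11.2/32.5 = 0.3446

34.5%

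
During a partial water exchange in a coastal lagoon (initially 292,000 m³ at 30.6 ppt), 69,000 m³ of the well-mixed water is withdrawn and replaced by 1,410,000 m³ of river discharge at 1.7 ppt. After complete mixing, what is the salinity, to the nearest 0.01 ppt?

Remaining after removal: 223,000 m³ at 30.6 ppt (salt = 6,823,800)
After addition: salt = 6,823,800 + 1,410,000×1.7 = 9,220,800; volume = 1,633,000 m³
S = 9,220,800 / 1,633,000 = 5.6465 ppt

5.65 ppt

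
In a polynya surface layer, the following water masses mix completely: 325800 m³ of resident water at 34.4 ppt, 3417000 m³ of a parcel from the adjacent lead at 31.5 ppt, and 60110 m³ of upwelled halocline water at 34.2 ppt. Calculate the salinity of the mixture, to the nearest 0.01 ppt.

31.79 ppt

Weighted by volume,
salt = 325,800×34.4 + 3,417,000×31.5 + 60,110×34.2 = 11,207,520 + 107,635,500 + 2,055,762 = 120,898,782
volume = 325,800 + 3,417,000 + 60,110 = 3,802,910 m³
S = 120,898,782 / 3,802,910 = 31.7911 ppt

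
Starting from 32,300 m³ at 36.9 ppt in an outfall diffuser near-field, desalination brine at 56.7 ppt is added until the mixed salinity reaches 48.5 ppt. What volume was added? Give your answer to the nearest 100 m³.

Salt balance: 32,300×36.9 + V×56.7 = (32,300+V)×48.5
1,191,870 + 56.7V = 1,566,550 + 48.5V
374,680 = 8.2V
V = 45,692.68 m³

45700 m³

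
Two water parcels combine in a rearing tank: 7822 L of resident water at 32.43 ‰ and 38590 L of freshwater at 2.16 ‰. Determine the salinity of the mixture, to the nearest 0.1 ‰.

Salt balance:
salt = 7,822×32.43 + 38,590×2.16 = 253,667.46 + 83,354.4 = 337,021.86
volume = 7,822 + 38,590 = 46,412 L
S = 337,021.86 / 46,412 = 7.262 ‰

7.3 ‰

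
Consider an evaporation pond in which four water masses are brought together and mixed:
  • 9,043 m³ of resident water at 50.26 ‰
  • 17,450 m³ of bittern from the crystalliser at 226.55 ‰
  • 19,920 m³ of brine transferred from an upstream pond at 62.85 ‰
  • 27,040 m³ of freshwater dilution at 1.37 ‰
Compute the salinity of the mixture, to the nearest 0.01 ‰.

Salt balance:
salt = 9,043×50.26 + 17,450×226.55 + 19,920×62.85 + 27,040×1.37 = 454,501.18 + 3,953,297.5 + 1,251,972 + 37,044.8 = 5,696,815.48
volume = 9,043 + 17,450 + 19,920 + 27,040 = 73,453 m³
S = 5,696,815.48 / 73,453 = 77.5573 ‰

77.56 ‰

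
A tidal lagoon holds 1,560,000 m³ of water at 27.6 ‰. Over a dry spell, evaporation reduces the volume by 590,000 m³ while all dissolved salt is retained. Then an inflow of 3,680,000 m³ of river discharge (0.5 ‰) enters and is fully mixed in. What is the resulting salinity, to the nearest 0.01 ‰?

9.66 ‰

After evaporation: salt = 1,560,000×27.6 = 43,056,000; volume = 1,560,000 − 590,000 = 970,000 m³
After mixing: salt = 43,056,000 + 3,680,000×0.5 = 44,896,000; volume = 970,000 + 3,680,000 = 4,650,000 m³
S = 44,896,000 / 4,650,000 = 9.6551 ‰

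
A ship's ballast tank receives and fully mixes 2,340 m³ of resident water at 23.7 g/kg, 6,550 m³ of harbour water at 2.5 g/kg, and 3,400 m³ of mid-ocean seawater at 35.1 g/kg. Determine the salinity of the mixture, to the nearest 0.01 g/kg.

15.56 g/kg

Weighted by volume,
salt = 2,340×23.7 + 6,550×2.5 + 3,400×35.1 = 55,458 + 16,375 + 119,340 = 191,173
volume = 2,340 + 6,550 + 3,400 = 12,290 m³
S = 191,173 / 12,290 = 15.5552 g/kg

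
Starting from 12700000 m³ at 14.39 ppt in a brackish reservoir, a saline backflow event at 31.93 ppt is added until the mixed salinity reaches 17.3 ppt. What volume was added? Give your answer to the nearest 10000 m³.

2530000 m³

Salt balance: 12,700,000×14.39 + V×31.93 = (12,700,000+V)×17.3
182,753,000 + 31.93V = 219,710,000 + 17.3V
36,957,000 = 14.63V
V = 2,526,110.73 m³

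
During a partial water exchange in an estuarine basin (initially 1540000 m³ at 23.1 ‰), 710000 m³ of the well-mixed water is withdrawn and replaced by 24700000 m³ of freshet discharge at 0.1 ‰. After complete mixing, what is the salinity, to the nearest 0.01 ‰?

Remaining after removal: 830,000 m³ at 23.1 ‰ (salt = 19,173,000)
After addition: salt = 19,173,000 + 24,700,000×0.1 = 21,643,000; volume = 25,530,000 m³
S = 21,643,000 / 25,530,000 = 0.8477 ‰

0.85 ‰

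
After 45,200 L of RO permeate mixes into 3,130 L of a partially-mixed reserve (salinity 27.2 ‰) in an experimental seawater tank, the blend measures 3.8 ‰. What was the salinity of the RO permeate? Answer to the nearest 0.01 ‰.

Salt balance: 3,130×27.2 + 45,200×S = 48,330×3.8
85,136 + 45,200·S = 183,654
S = (183,654 − 85,136) / 45,200 = 2.1796 ‰

2.18 ‰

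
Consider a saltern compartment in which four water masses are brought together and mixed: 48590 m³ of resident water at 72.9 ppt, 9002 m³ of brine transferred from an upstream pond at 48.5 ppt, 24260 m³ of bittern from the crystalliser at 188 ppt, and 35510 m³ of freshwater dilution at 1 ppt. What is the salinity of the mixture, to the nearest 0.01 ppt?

73.07 ppt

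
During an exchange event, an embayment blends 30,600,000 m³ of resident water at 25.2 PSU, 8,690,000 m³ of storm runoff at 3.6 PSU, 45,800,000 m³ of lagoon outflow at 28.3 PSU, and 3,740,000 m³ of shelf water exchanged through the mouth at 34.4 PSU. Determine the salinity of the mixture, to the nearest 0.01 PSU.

Salt balance:
salt = 30,600,000×25.2 + 8,690,000×3.6 + 45,800,000×28.3 + 3,740,000×34.4 = 771,120,000 + 31,284,000 + 1,296,140,000 + 128,656,000 = 2,227,200,000
volume = 30,600,000 + 8,690,000 + 45,800,000 + 3,740,000 = 88,830,000 m³
S = 2,227,200,000 / 88,830,000 = 25.0726 PSU

25.07 PSU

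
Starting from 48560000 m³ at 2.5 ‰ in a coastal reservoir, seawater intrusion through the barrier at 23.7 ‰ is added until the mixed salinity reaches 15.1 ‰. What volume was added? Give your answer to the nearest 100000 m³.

Salt balance: 48,560,000×2.5 + V×23.7 = (48,560,000+V)×15.1
121,400,000 + 23.7V = 733,256,000 + 15.1V
611,856,000 = 8.6V
V = 71,146,046.51 m³

71100000 m³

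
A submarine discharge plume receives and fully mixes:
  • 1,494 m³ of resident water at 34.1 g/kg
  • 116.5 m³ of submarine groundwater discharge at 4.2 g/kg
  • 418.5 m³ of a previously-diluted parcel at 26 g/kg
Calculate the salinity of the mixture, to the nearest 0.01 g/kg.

30.71 g/kg

Mass of salt is conserved:
salt = 1,494×34.1 + 116.5×4.2 + 418.5×26 = 50,945.4 + 489.3 + 10,881 = 62,315.7
volume = 1,494 + 116.5 + 418.5 = 2,029 m³
S = 62,315.7 / 2,029 = 30.7125 g/kg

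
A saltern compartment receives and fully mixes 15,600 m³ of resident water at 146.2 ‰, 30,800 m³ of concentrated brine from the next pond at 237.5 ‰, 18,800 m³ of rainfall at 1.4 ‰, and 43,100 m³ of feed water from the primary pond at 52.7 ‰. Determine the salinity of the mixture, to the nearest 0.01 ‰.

109.82 ‰

By conservation of dissolved salt,
salt = 15,600×146.2 + 30,800×237.5 + 18,800×1.4 + 43,100×52.7 = 2,280,720 + 7,315,000 + 26,320 + 2,271,370 = 11,893,410
volume = 15,600 + 30,800 + 18,800 + 43,100 = 108,300 m³
S = 11,893,410 / 108,300 = 109.8191 ‰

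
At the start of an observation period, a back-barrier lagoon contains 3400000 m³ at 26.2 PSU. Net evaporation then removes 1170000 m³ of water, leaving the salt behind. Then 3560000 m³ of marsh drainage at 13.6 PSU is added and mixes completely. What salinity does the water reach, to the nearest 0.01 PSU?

After evaporation: salt = 3,400,000×26.2 = 89,080,000; volume = 3,400,000 − 1,170,000 = 2,230,000 m³
After mixing: salt = 89,080,000 + 3,560,000×13.6 = 137,496,000; volume = 2,230,000 + 3,560,000 = 5,790,000 m³
S = 137,496,000 / 5,790,000 = 23.7472 PSU

23.75 PSU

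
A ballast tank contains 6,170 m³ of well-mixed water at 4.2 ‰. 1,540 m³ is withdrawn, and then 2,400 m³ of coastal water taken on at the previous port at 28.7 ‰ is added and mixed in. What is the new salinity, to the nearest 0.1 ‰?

12.6 ‰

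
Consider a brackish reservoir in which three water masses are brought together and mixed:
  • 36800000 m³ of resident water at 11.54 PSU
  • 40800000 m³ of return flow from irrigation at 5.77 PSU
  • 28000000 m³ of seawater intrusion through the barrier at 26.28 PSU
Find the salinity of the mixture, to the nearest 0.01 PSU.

13.22 PSU

Weighted by volume,
salt = 36,800,000×11.54 + 40,800,000×5.77 + 28,000,000×26.28 = 424,672,000 + 235,416,000 + 735,840,000 = 1,395,928,000
volume = 36,800,000 + 40,800,000 + 28,000,000 = 105,600,000 m³
S = 1,395,928,000 / 105,600,000 = 13.219 PSU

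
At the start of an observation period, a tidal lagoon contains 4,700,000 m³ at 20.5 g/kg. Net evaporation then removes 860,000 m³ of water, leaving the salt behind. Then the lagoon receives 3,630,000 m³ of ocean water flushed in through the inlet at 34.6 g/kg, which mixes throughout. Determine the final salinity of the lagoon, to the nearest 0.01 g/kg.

After evaporation: salt = 4,700,000×20.5 = 96,350,000; volume = 4,700,000 − 860,000 = 3,840,000 m³
After mixing: salt = 96,350,000 + 3,630,000×34.6 = 221,948,000; volume = 3,840,000 + 3,630,000 = 7,470,000 m³
S = 221,948,000 / 7,470,000 = 29.7119 g/kg

29.71 g/kg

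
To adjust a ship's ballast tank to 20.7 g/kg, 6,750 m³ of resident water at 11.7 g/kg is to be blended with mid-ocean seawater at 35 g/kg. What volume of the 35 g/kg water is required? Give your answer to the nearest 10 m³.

4250 m³

Salt balance: 6,750×11.7 + V×35 = (6,750+V)×20.7
78,975 + 35V = 139,725 + 20.7V
60,750 = 14.3V
V = 4,248.25 m³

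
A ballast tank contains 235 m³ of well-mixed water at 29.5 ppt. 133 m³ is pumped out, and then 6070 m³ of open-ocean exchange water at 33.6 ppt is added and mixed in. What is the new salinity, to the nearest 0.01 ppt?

Remaining after removal: 102 m³ at 29.5 ppt (salt = 3,009)
After addition: salt = 3,009 + 6,070×33.6 = 206,961; volume = 6,172 m³
S = 206,961 / 6,172 = 33.5322 ppt

33.53 ppt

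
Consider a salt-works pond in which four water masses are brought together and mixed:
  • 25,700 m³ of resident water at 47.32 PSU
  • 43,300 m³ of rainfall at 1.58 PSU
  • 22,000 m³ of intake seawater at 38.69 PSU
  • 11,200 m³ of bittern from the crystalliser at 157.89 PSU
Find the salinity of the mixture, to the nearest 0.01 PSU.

By conservation of dissolved salt,
salt = 25,700×47.32 + 43,300×1.58 + 22,000×38.69 + 11,200×157.89 = 1,216,124 + 68,414 + 851,180 + 1,768,368 = 3,904,086
volume = 25,700 + 43,300 + 22,000 + 11,200 = 102,200 m³
S = 3,904,086 / 102,200 = 38.2005 PSU

38.20 PSU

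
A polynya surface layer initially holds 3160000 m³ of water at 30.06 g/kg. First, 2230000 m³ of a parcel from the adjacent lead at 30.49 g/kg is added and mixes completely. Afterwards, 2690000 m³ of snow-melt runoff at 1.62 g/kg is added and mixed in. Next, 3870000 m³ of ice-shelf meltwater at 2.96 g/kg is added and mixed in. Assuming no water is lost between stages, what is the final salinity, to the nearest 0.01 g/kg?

14.96 g/kg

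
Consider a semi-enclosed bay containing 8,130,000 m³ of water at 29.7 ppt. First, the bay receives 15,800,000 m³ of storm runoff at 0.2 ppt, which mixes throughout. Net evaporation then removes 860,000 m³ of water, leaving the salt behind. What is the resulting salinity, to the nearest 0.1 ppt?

After mixing: salt = 8,130,000×29.7 + 15,800,000×0.2 = 244,621,000; volume = 23,930,000 m³
After evaporation: salt unchanged = 244,621,000; volume = 23,930,000 − 860,000 = 23,070,000 m³
S = 244,621,000 / 23,070,000 = 10.6034 ppt

10.6 ppt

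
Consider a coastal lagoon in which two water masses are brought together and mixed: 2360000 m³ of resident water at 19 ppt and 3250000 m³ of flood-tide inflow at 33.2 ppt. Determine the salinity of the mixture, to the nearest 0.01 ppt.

27.23 ppt

Weighted by volume,
salt = 2,360,000×19 + 3,250,000×33.2 = 44,840,000 + 107,900,000 = 152,740,000
volume = 2,360,000 + 3,250,000 = 5,610,000 m³
S = 152,740,000 / 5,610,000 = 27.2264 ppt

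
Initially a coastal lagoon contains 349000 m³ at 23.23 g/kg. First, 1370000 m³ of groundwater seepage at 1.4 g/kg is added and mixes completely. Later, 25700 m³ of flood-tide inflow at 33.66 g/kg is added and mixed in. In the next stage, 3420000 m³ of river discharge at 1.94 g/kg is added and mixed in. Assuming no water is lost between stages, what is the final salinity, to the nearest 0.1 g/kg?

Weighted by volume,
Initial salt = 349,000×23.23 = 8,107,270
After stage 1: salt = 8,107,270 + 1,370,000×1.4 = 10,025,270; volume = 1,719,000 m³; S = 5.832 g/kg
After stage 2: salt = 10,025,270 + 25,700×33.66 = 10,890,332; volume = 1,744,700 m³; S = 6.242 g/kg
After stage 3: salt = 10,890,332 + 3,420,000×1.94 = 17,525,132; volume = 5,164,700 m³
S = 17,525,132 / 5,164,700 = 3.3933 g/kg

3.4 g/kg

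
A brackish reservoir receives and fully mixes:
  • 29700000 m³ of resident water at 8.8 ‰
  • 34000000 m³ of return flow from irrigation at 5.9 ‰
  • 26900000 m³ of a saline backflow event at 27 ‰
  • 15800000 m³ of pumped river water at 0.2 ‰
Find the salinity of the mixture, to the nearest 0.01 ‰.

11.20 ‰

Mass of salt is conserved:
salt = 29,700,000×8.8 + 34,000,000×5.9 + 26,900,000×27 + 15,800,000×0.2 = 261,360,000 + 200,600,000 + 726,300,000 + 3,160,000 = 1,191,420,000
volume = 29,700,000 + 34,000,000 + 26,900,000 + 15,800,000 = 106,400,000 m³
S = 1,191,420,000 / 106,400,000 = 11.1976 ‰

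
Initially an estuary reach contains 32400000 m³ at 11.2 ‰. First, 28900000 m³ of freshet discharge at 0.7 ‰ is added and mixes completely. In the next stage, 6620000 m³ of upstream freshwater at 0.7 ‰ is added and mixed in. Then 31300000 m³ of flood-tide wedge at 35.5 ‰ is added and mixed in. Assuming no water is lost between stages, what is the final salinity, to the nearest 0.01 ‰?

15.11 ‰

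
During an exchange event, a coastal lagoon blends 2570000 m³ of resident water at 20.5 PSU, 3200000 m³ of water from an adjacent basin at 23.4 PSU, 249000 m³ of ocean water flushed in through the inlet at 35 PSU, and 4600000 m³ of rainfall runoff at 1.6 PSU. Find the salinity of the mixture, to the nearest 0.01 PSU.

13.53 PSU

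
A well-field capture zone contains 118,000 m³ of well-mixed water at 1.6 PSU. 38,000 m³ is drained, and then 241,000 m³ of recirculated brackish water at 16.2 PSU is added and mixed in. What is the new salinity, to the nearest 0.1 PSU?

12.6 PSU

Remaining after removal: 80,000 m³ at 1.6 PSU (salt = 128,000)
After addition: salt = 128,000 + 241,000×16.2 = 4,032,200; volume = 321,000 m³
S = 4,032,200 / 321,000 = 12.5614 PSU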